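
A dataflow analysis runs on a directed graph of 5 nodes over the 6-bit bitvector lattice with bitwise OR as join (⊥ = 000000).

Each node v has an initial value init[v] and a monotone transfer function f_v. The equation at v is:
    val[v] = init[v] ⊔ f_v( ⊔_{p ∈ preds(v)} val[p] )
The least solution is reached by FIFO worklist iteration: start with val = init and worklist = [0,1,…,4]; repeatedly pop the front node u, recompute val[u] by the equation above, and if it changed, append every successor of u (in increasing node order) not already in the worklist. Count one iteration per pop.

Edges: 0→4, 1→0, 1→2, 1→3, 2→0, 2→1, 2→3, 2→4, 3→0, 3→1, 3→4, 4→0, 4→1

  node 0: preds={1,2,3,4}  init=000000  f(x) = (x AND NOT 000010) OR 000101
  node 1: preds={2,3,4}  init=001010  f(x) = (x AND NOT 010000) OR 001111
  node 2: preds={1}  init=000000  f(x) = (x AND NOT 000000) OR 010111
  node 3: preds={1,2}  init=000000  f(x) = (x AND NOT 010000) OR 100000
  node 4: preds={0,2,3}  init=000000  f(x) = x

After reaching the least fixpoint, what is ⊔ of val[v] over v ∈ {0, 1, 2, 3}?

111111

Worklist (14 pops):
  #1 pop 0: in=001010 → 001101 (was 000000); enqueue []
  #2 pop 1: in=000000 → 001111 (was 001010); enqueue [0]
  #3 pop 2: in=001111 → 011111 (was 000000); enqueue [1]
  #4 pop 3: in=011111 → 101111 (was 000000); enqueue []
  #5 pop 4: in=111111 → 111111 (was 000000); enqueue []
  #6 pop 0: in=111111 → 111101 (was 001101); enqueue [4]
  #7 pop 1: in=111111 → 101111 (was 001111); enqueue [0,2,3]
  #8 pop 4: in=111111 → 111111 (no change)
  #9 pop 0: in=111111 → 111101 (no change)
  #10 pop 2: in=101111 → 111111 (was 011111); enqueue [0,1,4]
  #11 pop 3: in=111111 → 101111 (no change)
  #12 pop 0: in=111111 → 111101 (no change)
  #13 pop 1: in=111111 → 101111 (no change)
  #14 pop 4: in=111111 → 111111 (no change)

Fixpoint:
  val[0] = 111101
  val[1] = 101111
  val[2] = 111111
  val[3] = 101111
  val[4] = 111111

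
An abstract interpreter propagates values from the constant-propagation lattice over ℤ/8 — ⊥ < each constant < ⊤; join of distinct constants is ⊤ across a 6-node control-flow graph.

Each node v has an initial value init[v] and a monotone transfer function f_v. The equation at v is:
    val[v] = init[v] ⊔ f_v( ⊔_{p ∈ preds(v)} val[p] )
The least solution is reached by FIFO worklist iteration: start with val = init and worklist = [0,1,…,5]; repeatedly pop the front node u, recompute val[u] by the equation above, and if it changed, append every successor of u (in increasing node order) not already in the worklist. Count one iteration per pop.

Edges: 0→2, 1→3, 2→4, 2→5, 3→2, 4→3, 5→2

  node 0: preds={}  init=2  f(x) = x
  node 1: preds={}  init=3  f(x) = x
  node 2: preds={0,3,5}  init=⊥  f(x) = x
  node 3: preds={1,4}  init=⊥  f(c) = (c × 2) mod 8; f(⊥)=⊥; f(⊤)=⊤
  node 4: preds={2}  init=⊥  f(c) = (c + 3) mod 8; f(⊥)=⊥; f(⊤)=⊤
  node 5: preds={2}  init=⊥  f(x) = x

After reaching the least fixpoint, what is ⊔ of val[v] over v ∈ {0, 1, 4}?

⊤

Trace (12 dequeues):
  [1] u=0 | in ⊥ | out 2 | ==
  [2] u=1 | in ⊥ | out 3 | ==
  [3] u=2 | in 2 | out 2 | prev ⊥ | push {}
  [4] u=3 | in 3 | out 6 | prev ⊥ | push {2}
  [5] u=4 | in 2 | out 5 | prev ⊥ | push {3}
  [6] u=5 | in 2 | out 2 | prev ⊥ | push {}
  [7] u=2 | in ⊤ | out ⊤ | prev 2 | push {4,5}
  [8] u=3 | in ⊤ | out ⊤ | prev 6 | push {2}
  [9] u=4 | in ⊤ | out ⊤ | prev 5 | push {3}
  [10] u=5 | in ⊤ | out ⊤ | prev 2 | push {}
  [11] u=2 | in ⊤ | out ⊤ | ==
  [12] u=3 | in ⊤ | out ⊤ | ==

Converged values:
  [0] 2
  [1] 3
  [2] ⊤
  [3] ⊤
  [4] ⊤
  [5] ⊤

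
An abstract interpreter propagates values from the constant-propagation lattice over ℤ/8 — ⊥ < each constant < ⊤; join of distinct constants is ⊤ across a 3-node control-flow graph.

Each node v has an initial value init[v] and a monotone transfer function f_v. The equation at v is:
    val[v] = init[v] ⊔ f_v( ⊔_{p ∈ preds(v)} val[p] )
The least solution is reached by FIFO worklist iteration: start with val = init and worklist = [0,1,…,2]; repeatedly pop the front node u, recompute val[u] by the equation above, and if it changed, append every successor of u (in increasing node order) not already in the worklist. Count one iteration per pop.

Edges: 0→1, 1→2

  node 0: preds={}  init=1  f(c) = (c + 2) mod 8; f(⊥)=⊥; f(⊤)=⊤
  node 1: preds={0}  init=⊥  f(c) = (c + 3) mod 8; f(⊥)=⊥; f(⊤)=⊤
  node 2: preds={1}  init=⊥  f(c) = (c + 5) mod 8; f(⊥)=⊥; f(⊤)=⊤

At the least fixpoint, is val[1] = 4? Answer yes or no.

yes

Iteration log — 3 steps:
  step 1. node 0  ⊔preds=⊥  new=1  stable
  step 2. node 1  ⊔preds=1  new=4  old=⊥  +wl: 
  step 3. node 2  ⊔preds=4  new=1  old=⊥  +wl: 

Least fixpoint reached:
  node 0: 1
  node 1: 4
  node 2: 1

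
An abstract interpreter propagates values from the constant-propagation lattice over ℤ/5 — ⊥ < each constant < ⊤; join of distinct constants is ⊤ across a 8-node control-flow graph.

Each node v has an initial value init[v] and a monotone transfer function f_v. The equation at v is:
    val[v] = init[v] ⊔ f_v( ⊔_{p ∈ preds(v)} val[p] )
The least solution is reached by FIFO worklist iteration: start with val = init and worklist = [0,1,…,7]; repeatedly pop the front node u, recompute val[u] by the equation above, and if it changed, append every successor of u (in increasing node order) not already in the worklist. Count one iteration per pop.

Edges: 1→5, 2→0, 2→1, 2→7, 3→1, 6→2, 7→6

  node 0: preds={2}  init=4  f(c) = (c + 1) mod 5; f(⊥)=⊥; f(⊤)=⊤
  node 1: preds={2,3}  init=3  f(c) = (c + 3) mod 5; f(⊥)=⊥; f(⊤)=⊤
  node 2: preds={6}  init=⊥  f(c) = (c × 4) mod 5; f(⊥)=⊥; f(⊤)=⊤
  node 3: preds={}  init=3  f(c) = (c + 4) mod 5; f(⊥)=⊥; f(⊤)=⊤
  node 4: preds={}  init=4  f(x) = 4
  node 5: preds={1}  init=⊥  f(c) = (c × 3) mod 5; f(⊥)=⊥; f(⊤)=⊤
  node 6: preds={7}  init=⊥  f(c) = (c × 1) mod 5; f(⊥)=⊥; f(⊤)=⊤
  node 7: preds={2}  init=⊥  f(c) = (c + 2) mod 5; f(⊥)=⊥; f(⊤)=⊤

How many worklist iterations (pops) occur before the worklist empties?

Worklist (8 pops):
  #1 pop 0: in=⊥ → 4 (no change)
  #2 pop 1: in=3 → ⊤ (was 3); enqueue []
  #3 pop 2: in=⊥ → ⊥ (no change)
  #4 pop 3: in=⊥ → 3 (no change)
  #5 pop 4: in=⊥ → 4 (no change)
  #6 pop 5: in=⊤ → ⊤ (was ⊥); enqueue []
  #7 pop 6: in=⊥ → ⊥ (no change)
  #8 pop 7: in=⊥ → ⊥ (no change)

Fixpoint:
  val[0] = 4
  val[1] = ⊤
  val[2] = ⊥
  val[3] = 3
  val[4] = 4
  val[5] = ⊤
  val[6] = ⊥
  val[7] = ⊥

8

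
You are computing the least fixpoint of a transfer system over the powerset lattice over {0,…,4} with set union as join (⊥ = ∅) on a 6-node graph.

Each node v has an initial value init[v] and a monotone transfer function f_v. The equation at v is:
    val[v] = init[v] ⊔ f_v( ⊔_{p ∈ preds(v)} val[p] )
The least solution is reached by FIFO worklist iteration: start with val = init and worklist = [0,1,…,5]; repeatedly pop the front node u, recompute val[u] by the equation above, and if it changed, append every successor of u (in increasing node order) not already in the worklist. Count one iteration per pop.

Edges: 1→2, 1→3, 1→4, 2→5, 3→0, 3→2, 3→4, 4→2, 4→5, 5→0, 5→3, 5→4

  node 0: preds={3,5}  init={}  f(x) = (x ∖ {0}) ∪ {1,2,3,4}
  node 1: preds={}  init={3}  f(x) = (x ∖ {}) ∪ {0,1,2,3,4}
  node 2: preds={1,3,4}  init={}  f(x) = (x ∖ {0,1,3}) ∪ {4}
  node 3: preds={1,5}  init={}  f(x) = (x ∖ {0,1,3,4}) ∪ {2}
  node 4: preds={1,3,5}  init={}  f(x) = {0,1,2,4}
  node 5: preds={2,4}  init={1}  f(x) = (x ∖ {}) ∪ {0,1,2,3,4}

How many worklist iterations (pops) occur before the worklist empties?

10

Worklist (10 pops):
  #1 pop 0: in={1} → {1,2,3,4} (was {}); enqueue []
  #2 pop 1: in={} → {0,1,2,3,4} (was {3}); enqueue []
  #3 pop 2: in={0,1,2,3,4} → {2,4} (was {}); enqueue []
  #4 pop 3: in={0,1,2,3,4} → {2} (was {}); enqueue [0,2]
  #5 pop 4: in={0,1,2,3,4} → {0,1,2,4} (was {}); enqueue []
  #6 pop 5: in={0,1,2,4} → {0,1,2,3,4} (was {1}); enqueue [3,4]
  #7 pop 0: in={0,1,2,3,4} → {1,2,3,4} (no change)
  #8 pop 2: in={0,1,2,3,4} → {2,4} (no change)
  #9 pop 3: in={0,1,2,3,4} → {2} (no change)
  #10 pop 4: in={0,1,2,3,4} → {0,1,2,4} (no change)

Fixpoint:
  val[0] = {1,2,3,4}
  val[1] = {0,1,2,3,4}
  val[2] = {2,4}
  val[3] = {2}
  val[4] = {0,1,2,4}
  val[5] = {0,1,2,3,4}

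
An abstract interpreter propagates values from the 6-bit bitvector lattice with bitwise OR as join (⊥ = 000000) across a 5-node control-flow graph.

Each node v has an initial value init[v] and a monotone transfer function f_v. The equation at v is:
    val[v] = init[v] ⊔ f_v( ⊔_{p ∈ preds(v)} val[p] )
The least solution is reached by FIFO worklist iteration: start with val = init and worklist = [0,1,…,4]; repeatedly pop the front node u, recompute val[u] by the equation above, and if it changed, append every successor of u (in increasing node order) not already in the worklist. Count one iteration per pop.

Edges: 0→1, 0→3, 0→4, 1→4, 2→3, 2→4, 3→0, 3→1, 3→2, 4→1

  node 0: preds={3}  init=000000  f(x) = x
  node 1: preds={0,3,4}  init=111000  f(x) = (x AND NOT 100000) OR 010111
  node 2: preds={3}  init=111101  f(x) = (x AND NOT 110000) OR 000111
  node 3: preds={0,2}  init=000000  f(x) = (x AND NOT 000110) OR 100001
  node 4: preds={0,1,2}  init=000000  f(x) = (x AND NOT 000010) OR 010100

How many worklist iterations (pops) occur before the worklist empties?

Worklist (10 pops):
  #1 pop 0: in=000000 → 000000 (no change)
  #2 pop 1: in=000000 → 111111 (was 111000); enqueue []
  #3 pop 2: in=000000 → 111111 (was 111101); enqueue []
  #4 pop 3: in=111111 → 111001 (was 000000); enqueue [0,1,2]
  #5 pop 4: in=111111 → 111101 (was 000000); enqueue []
  #6 pop 0: in=111001 → 111001 (was 000000); enqueue [3,4]
  #7 pop 1: in=111101 → 111111 (no change)
  #8 pop 2: in=111001 → 111111 (no change)
  #9 pop 3: in=111111 → 111001 (no change)
  #10 pop 4: in=111111 → 111101 (no change)

Fixpoint:
  val[0] = 111001
  val[1] = 111111
  val[2] = 111111
  val[3] = 111001
  val[4] = 111101

10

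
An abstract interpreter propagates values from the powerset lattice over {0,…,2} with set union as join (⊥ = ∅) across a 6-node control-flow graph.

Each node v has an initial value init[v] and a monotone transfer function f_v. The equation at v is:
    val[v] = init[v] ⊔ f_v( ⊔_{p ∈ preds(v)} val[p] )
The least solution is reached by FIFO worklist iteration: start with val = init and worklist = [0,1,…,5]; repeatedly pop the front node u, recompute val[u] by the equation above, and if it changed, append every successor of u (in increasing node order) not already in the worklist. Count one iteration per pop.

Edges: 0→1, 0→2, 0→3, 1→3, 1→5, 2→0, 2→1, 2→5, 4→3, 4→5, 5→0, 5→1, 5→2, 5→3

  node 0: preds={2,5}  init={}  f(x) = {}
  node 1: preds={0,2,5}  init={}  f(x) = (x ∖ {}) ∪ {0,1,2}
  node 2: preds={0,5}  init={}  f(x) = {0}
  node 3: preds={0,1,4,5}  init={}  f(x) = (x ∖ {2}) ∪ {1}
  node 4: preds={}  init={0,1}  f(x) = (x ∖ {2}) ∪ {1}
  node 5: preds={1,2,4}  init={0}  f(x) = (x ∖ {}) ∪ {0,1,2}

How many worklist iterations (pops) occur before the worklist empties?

Iteration log — 10 steps:
  step 1. node 0  ⊔preds={0}  new={}  stable
  step 2. node 1  ⊔preds={0}  new={0,1,2}  old={}  +wl: 
  step 3. node 2  ⊔preds={0}  new={0}  old={}  +wl: 0,1
  step 4. node 3  ⊔preds={0,1,2}  new={0,1}  old={}  +wl: 
  step 5. node 4  ⊔preds={}  new={0,1}  stable
  step 6. node 5  ⊔preds={0,1,2}  new={0,1,2}  old={0}  +wl: 2,3
  step 7. node 0  ⊔preds={0,1,2}  new={}  stable
  step 8. node 1  ⊔preds={0,1,2}  new={0,1,2}  stable
  step 9. node 2  ⊔preds={0,1,2}  new={0}  stable
  step 10. node 3  ⊔preds={0,1,2}  new={0,1}  stable

Least fixpoint reached:
  node 0: {}
  node 1: {0,1,2}
  node 2: {0}
  node 3: {0,1}
  node 4: {0,1}
  node 5: {0,1,2}

10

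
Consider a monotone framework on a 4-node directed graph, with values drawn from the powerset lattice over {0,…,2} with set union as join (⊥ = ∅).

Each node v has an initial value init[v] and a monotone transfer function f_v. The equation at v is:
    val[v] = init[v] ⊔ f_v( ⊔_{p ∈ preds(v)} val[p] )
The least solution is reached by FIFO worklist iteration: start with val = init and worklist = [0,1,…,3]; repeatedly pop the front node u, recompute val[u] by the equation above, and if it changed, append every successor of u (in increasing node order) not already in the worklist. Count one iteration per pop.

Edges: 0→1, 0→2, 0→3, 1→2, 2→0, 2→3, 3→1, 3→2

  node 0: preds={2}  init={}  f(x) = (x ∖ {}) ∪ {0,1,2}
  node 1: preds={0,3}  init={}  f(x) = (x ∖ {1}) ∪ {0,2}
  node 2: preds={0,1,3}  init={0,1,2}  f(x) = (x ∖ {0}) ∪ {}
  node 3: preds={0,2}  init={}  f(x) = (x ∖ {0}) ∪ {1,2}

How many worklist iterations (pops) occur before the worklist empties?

6

Iteration log — 6 steps:
  step 1. node 0  ⊔preds={0,1,2}  new={0,1,2}  old={}  +wl: 
  step 2. node 1  ⊔preds={0,1,2}  new={0,2}  old={}  +wl: 
  step 3. node 2  ⊔preds={0,1,2}  new={0,1,2}  stable
  step 4. node 3  ⊔preds={0,1,2}  new={1,2}  old={}  +wl: 1,2
  step 5. node 1  ⊔preds={0,1,2}  new={0,2}  stable
  step 6. node 2  ⊔preds={0,1,2}  new={0,1,2}  stable

Least fixpoint reached:
  node 0: {0,1,2}
  node 1: {0,2}
  node 2: {0,1,2}
  node 3: {1,2}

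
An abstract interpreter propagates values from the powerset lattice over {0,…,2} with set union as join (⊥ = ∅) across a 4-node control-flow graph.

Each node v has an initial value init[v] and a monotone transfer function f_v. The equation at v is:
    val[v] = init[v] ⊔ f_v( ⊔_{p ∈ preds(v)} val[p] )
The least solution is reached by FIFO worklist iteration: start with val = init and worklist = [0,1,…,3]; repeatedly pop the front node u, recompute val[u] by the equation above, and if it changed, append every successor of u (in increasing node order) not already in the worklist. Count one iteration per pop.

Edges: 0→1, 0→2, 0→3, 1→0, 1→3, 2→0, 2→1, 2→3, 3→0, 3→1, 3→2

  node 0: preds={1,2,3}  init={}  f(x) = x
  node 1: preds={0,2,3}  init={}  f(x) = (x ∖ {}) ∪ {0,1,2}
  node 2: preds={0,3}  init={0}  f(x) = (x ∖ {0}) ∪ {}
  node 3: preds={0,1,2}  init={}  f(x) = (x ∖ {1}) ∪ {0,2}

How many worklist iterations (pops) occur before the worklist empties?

Iteration log — 10 steps:
  step 1. node 0  ⊔preds={0}  new={0}  old={}  +wl: 
  step 2. node 1  ⊔preds={0}  new={0,1,2}  old={}  +wl: 0
  step 3. node 2  ⊔preds={0}  new={0}  stable
  step 4. node 3  ⊔preds={0,1,2}  new={0,2}  old={}  +wl: 1,2
  step 5. node 0  ⊔preds={0,1,2}  new={0,1,2}  old={0}  +wl: 3
  step 6. node 1  ⊔preds={0,1,2}  new={0,1,2}  stable
  step 7. node 2  ⊔preds={0,1,2}  new={0,1,2}  old={0}  +wl: 0,1
  step 8. node 3  ⊔preds={0,1,2}  new={0,2}  stable
  step 9. node 0  ⊔preds={0,1,2}  new={0,1,2}  stable
  step 10. node 1  ⊔preds={0,1,2}  new={0,1,2}  stable

Least fixpoint reached:
  node 0: {0,1,2}
  node 1: {0,1,2}
  node 2: {0,1,2}
  node 3: {0,2}

10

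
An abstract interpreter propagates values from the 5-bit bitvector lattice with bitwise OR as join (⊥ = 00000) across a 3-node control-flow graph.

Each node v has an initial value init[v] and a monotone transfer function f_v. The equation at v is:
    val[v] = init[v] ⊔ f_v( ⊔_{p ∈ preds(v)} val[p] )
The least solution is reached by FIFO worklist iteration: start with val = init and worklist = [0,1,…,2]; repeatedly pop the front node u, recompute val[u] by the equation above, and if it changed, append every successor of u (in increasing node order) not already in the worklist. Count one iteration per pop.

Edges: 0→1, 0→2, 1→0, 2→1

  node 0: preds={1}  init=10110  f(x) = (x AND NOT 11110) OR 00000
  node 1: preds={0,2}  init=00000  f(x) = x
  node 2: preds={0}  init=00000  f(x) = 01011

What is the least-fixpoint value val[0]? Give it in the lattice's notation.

Iteration log — 8 steps:
  step 1. node 0  ⊔preds=00000  new=10110  stable
  step 2. node 1  ⊔preds=10110  new=10110  old=00000  +wl: 0
  step 3. node 2  ⊔preds=10110  new=01011  old=00000  +wl: 1
  step 4. node 0  ⊔preds=10110  new=10110  stable
  step 5. node 1  ⊔preds=11111  new=11111  old=10110  +wl: 0
  step 6. node 0  ⊔preds=11111  new=10111  old=10110  +wl: 1,2
  step 7. node 1  ⊔preds=11111  new=11111  stable
  step 8. node 2  ⊔preds=10111  new=01011  stable

Least fixpoint reached:
  node 0: 10111
  node 1: 11111
  node 2: 01011

10111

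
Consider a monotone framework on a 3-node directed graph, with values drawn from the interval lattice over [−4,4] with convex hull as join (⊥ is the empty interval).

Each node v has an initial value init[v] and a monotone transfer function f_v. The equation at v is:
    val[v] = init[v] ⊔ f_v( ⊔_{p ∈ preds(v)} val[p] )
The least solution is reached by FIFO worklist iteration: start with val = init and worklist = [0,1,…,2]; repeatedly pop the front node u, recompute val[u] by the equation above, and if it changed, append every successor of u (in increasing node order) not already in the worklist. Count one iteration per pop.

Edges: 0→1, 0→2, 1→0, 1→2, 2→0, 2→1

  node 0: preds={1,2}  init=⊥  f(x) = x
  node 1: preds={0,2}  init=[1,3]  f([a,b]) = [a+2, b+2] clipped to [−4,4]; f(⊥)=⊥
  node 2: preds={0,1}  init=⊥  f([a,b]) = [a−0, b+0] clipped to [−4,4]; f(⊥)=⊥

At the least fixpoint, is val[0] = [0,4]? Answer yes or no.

no

Worklist (6 pops):
  #1 pop 0: in=[1,3] → [1,3] (was ⊥); enqueue []
  #2 pop 1: in=[1,3] → [1,4] (was [1,3]); enqueue [0]
  #3 pop 2: in=[1,4] → [1,4] (was ⊥); enqueue [1]
  #4 pop 0: in=[1,4] → [1,4] (was [1,3]); enqueue [2]
  #5 pop 1: in=[1,4] → [1,4] (no change)
  #6 pop 2: in=[1,4] → [1,4] (no change)

Fixpoint:
  val[0] = [1,4]
  val[1] = [1,4]
  val[2] = [1,4]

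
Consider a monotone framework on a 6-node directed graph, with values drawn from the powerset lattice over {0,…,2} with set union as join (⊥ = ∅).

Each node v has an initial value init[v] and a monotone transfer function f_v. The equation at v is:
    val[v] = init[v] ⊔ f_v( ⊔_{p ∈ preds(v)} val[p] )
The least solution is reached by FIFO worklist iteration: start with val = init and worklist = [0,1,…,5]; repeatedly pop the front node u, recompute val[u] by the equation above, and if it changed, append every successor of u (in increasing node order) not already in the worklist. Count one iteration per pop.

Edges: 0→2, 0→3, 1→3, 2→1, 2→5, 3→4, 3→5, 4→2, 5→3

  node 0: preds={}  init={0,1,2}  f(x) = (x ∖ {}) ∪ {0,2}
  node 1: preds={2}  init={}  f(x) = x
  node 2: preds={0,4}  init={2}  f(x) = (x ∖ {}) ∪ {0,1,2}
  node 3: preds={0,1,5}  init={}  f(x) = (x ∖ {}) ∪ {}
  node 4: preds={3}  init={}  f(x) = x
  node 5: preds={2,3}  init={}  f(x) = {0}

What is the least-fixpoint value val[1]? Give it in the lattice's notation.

{0,1,2}

Iteration log — 9 steps:
  step 1. node 0  ⊔preds={}  new={0,1,2}  stable
  step 2. node 1  ⊔preds={2}  new={2}  old={}  +wl: 
  step 3. node 2  ⊔preds={0,1,2}  new={0,1,2}  old={2}  +wl: 1
  step 4. node 3  ⊔preds={0,1,2}  new={0,1,2}  old={}  +wl: 
  step 5. node 4  ⊔preds={0,1,2}  new={0,1,2}  old={}  +wl: 2
  step 6. node 5  ⊔preds={0,1,2}  new={0}  old={}  +wl: 3
  step 7. node 1  ⊔preds={0,1,2}  new={0,1,2}  old={2}  +wl: 
  step 8. node 2  ⊔preds={0,1,2}  new={0,1,2}  stable
  step 9. node 3  ⊔preds={0,1,2}  new={0,1,2}  stable

Least fixpoint reached:
  node 0: {0,1,2}
  node 1: {0,1,2}
  node 2: {0,1,2}
  node 3: {0,1,2}
  node 4: {0,1,2}
  node 5: {0}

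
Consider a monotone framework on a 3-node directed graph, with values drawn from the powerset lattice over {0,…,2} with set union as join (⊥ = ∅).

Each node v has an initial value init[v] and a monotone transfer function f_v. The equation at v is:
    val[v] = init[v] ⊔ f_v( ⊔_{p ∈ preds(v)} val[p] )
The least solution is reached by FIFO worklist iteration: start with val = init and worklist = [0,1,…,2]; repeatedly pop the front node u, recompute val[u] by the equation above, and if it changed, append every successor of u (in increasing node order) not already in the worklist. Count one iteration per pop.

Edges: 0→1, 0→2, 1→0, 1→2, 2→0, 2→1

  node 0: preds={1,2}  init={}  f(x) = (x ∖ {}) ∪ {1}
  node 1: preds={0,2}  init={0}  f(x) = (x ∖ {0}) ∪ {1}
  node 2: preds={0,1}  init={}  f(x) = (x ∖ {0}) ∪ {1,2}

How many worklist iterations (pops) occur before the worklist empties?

7

Trace (7 dequeues):
  [1] u=0 | in {0} | out {0,1} | prev {} | push {}
  [2] u=1 | in {0,1} | out {0,1} | prev {0} | push {0}
  [3] u=2 | in {0,1} | out {1,2} | prev {} | push {1}
  [4] u=0 | in {0,1,2} | out {0,1,2} | prev {0,1} | push {2}
  [5] u=1 | in {0,1,2} | out {0,1,2} | prev {0,1} | push {0}
  [6] u=2 | in {0,1,2} | out {1,2} | ==
  [7] u=0 | in {0,1,2} | out {0,1,2} | ==

Converged values:
  [0] {0,1,2}
  [1] {0,1,2}
  [2] {1,2}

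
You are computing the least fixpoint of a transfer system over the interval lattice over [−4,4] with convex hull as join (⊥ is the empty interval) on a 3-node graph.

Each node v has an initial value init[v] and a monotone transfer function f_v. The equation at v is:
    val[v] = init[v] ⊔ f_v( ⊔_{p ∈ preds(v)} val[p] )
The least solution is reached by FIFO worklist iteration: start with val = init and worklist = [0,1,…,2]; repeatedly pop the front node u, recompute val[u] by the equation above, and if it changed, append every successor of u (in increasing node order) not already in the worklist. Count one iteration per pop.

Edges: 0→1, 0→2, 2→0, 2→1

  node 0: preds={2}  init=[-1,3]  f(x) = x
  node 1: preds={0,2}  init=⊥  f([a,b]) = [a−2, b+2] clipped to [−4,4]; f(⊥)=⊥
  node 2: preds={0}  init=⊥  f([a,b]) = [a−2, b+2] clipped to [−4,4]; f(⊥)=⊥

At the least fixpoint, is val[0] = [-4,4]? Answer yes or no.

yes

Trace (9 dequeues):
  [1] u=0 | in ⊥ | out [-1,3] | ==
  [2] u=1 | in [-1,3] | out [-3,4] | prev ⊥ | push {}
  [3] u=2 | in [-1,3] | out [-3,4] | prev ⊥ | push {0,1}
  [4] u=0 | in [-3,4] | out [-3,4] | prev [-1,3] | push {2}
  [5] u=1 | in [-3,4] | out [-4,4] | prev [-3,4] | push {}
  [6] u=2 | in [-3,4] | out [-4,4] | prev [-3,4] | push {0,1}
  [7] u=0 | in [-4,4] | out [-4,4] | prev [-3,4] | push {2}
  [8] u=1 | in [-4,4] | out [-4,4] | ==
  [9] u=2 | in [-4,4] | out [-4,4] | ==

Converged values:
  [0] [-4,4]
  [1] [-4,4]
  [2] [-4,4]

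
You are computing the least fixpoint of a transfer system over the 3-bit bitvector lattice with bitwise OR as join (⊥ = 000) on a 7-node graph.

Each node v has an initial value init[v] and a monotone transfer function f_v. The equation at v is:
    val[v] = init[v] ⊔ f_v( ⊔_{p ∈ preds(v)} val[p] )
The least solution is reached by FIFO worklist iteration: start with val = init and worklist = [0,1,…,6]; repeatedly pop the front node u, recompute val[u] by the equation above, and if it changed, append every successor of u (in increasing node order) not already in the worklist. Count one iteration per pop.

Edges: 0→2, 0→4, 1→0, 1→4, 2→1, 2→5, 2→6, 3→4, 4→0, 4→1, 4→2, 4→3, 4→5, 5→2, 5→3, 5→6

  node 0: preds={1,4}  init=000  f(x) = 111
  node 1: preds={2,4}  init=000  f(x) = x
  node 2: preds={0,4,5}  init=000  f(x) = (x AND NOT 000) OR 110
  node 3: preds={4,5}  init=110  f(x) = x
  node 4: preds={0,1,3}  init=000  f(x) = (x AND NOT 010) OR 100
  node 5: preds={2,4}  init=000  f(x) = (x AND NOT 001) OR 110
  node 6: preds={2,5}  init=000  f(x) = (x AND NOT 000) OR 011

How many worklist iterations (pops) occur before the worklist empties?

12

Trace (12 dequeues):
  [1] u=0 | in 000 | out 111 | prev 000 | push {}
  [2] u=1 | in 000 | out 000 | ==
  [3] u=2 | in 111 | out 111 | prev 000 | push {1}
  [4] u=3 | in 000 | out 110 | ==
  [5] u=4 | in 111 | out 101 | prev 000 | push {0,2,3}
  [6] u=5 | in 111 | out 110 | prev 000 | push {}
  [7] u=6 | in 111 | out 111 | prev 000 | push {}
  [8] u=1 | in 111 | out 111 | prev 000 | push {4}
  [9] u=0 | in 111 | out 111 | ==
  [10] u=2 | in 111 | out 111 | ==
  [11] u=3 | in 111 | out 111 | prev 110 | push {}
  [12] u=4 | in 111 | out 101 | ==

Converged values:
  [0] 111
  [1] 111
  [2] 111
  [3] 111
  [4] 101
  [5] 110
  [6] 111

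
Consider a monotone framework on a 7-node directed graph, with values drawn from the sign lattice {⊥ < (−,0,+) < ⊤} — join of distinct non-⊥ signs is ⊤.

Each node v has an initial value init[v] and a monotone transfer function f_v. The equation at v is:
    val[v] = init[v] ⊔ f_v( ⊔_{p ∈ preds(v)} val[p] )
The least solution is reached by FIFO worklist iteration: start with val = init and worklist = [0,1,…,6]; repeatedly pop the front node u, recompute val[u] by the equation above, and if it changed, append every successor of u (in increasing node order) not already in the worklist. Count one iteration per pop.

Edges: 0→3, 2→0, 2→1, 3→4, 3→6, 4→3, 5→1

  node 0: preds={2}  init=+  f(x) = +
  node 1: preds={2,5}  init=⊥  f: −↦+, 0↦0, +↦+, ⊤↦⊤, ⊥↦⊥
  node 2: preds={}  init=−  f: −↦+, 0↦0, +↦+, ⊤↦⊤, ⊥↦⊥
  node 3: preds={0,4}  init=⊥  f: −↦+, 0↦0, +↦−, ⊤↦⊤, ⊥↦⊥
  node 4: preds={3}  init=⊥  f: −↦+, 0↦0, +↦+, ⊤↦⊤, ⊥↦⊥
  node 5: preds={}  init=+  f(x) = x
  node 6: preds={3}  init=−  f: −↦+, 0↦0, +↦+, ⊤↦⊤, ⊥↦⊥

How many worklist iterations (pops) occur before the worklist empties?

Worklist (8 pops):
  #1 pop 0: in=− → + (no change)
  #2 pop 1: in=⊤ → ⊤ (was ⊥); enqueue []
  #3 pop 2: in=⊥ → − (no change)
  #4 pop 3: in=+ → − (was ⊥); enqueue []
  #5 pop 4: in=− → + (was ⊥); enqueue [3]
  #6 pop 5: in=⊥ → + (no change)
  #7 pop 6: in=− → ⊤ (was −); enqueue []
  #8 pop 3: in=+ → − (no change)

Fixpoint:
  val[0] = +
  val[1] = ⊤
  val[2] = −
  val[3] = −
  val[4] = +
  val[5] = +
  val[6] = ⊤

8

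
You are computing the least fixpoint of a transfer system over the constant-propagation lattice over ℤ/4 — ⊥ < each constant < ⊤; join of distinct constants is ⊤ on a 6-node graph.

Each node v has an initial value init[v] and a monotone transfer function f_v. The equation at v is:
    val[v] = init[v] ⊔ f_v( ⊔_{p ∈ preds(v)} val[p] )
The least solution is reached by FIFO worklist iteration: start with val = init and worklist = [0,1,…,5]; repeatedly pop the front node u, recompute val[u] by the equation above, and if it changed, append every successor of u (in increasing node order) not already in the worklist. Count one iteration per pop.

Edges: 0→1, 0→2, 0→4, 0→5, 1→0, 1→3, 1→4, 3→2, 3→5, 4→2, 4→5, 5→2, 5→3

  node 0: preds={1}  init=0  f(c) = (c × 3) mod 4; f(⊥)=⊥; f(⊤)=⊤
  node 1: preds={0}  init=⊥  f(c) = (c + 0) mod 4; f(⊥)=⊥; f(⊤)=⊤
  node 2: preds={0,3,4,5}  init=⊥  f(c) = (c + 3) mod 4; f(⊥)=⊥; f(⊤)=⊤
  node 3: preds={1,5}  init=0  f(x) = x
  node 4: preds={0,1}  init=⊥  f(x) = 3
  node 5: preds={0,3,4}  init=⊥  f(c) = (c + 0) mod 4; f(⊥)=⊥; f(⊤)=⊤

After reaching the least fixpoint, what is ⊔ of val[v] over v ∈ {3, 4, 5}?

Iteration log — 11 steps:
  step 1. node 0  ⊔preds=⊥  new=0  stable
  step 2. node 1  ⊔preds=0  new=0  old=⊥  +wl: 0
  step 3. node 2  ⊔preds=0  new=3  old=⊥  +wl: 
  step 4. node 3  ⊔preds=0  new=0  stable
  step 5. node 4  ⊔preds=0  new=3  old=⊥  +wl: 2
  step 6. node 5  ⊔preds=⊤  new=⊤  old=⊥  +wl: 3
  step 7. node 0  ⊔preds=0  new=0  stable
  step 8. node 2  ⊔preds=⊤  new=⊤  old=3  +wl: 
  step 9. node 3  ⊔preds=⊤  new=⊤  old=0  +wl: 2,5
  step 10. node 2  ⊔preds=⊤  new=⊤  stable
  step 11. node 5  ⊔preds=⊤  new=⊤  stable

Least fixpoint reached:
  node 0: 0
  node 1: 0
  node 2: ⊤
  node 3: ⊤
  node 4: 3
  node 5: ⊤

⊤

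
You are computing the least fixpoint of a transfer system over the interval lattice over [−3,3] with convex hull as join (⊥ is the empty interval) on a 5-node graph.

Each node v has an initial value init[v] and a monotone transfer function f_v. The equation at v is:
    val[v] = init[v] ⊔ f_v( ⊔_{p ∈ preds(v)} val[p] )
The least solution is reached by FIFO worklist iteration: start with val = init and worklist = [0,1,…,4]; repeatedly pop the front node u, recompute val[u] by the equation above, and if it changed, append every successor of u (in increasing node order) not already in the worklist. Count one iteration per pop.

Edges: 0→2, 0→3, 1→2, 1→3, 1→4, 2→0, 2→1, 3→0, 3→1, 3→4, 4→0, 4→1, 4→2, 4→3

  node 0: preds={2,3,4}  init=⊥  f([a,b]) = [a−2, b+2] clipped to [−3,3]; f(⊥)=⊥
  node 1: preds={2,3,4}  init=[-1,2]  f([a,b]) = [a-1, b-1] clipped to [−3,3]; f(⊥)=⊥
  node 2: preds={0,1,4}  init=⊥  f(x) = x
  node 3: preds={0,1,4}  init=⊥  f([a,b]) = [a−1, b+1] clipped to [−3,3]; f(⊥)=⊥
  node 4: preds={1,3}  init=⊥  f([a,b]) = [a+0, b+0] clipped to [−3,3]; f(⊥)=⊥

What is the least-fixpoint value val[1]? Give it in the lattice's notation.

[-3,2]

Worklist (14 pops):
  #1 pop 0: in=⊥ → ⊥ (no change)
  #2 pop 1: in=⊥ → [-1,2] (no change)
  #3 pop 2: in=[-1,2] → [-1,2] (was ⊥); enqueue [0,1]
  #4 pop 3: in=[-1,2] → [-2,3] (was ⊥); enqueue []
  #5 pop 4: in=[-2,3] → [-2,3] (was ⊥); enqueue [2,3]
  #6 pop 0: in=[-2,3] → [-3,3] (was ⊥); enqueue []
  #7 pop 1: in=[-2,3] → [-3,2] (was [-1,2]); enqueue [4]
  #8 pop 2: in=[-3,3] → [-3,3] (was [-1,2]); enqueue [0,1]
  #9 pop 3: in=[-3,3] → [-3,3] (was [-2,3]); enqueue []
  #10 pop 4: in=[-3,3] → [-3,3] (was [-2,3]); enqueue [2,3]
  #11 pop 0: in=[-3,3] → [-3,3] (no change)
  #12 pop 1: in=[-3,3] → [-3,2] (no change)
  #13 pop 2: in=[-3,3] → [-3,3] (no change)
  #14 pop 3: in=[-3,3] → [-3,3] (no change)

Fixpoint:
  val[0] = [-3,3]
  val[1] = [-3,2]
  val[2] = [-3,3]
  val[3] = [-3,3]
  val[4] = [-3,3]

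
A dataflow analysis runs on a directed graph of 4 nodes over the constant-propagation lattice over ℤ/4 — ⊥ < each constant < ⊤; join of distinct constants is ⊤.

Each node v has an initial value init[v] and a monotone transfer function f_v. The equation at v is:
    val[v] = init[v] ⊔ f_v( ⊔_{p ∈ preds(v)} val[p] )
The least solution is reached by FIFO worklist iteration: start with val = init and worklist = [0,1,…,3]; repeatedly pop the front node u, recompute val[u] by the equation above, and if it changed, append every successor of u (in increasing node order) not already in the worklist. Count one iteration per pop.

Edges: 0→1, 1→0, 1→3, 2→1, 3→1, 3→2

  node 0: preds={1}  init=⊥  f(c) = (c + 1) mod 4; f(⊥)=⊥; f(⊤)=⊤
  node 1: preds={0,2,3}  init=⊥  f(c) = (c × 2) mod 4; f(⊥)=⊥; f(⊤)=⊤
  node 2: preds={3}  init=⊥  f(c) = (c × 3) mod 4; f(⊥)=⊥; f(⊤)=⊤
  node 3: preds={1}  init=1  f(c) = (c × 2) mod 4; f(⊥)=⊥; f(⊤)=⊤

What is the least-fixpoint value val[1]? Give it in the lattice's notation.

⊤

Iteration log — 10 steps:
  step 1. node 0  ⊔preds=⊥  new=⊥  stable
  step 2. node 1  ⊔preds=1  new=2  old=⊥  +wl: 0
  step 3. node 2  ⊔preds=1  new=3  old=⊥  +wl: 1
  step 4. node 3  ⊔preds=2  new=⊤  old=1  +wl: 2
  step 5. node 0  ⊔preds=2  new=3  old=⊥  +wl: 
  step 6. node 1  ⊔preds=⊤  new=⊤  old=2  +wl: 0,3
  step 7. node 2  ⊔preds=⊤  new=⊤  old=3  +wl: 1
  step 8. node 0  ⊔preds=⊤  new=⊤  old=3  +wl: 
  step 9. node 3  ⊔preds=⊤  new=⊤  stable
  step 10. node 1  ⊔preds=⊤  new=⊤  stable

Least fixpoint reached:
  node 0: ⊤
  node 1: ⊤
  node 2: ⊤
  node 3: ⊤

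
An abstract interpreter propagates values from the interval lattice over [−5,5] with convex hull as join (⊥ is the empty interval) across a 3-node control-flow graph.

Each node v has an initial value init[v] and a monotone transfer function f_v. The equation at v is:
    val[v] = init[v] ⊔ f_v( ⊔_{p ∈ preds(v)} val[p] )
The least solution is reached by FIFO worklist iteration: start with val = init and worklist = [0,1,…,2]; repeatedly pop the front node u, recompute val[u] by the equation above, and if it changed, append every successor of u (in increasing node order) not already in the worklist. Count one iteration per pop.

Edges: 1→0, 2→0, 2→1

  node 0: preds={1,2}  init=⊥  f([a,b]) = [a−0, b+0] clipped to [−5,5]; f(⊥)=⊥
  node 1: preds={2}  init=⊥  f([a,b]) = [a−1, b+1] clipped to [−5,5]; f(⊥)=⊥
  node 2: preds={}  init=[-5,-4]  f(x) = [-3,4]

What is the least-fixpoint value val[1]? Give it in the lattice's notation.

[-5,5]

Trace (6 dequeues):
  [1] u=0 | in [-5,-4] | out [-5,-4] | prev ⊥ | push {}
  [2] u=1 | in [-5,-4] | out [-5,-3] | prev ⊥ | push {0}
  [3] u=2 | in ⊥ | out [-5,4] | prev [-5,-4] | push {1}
  [4] u=0 | in [-5,4] | out [-5,4] | prev [-5,-4] | push {}
  [5] u=1 | in [-5,4] | out [-5,5] | prev [-5,-3] | push {0}
  [6] u=0 | in [-5,5] | out [-5,5] | prev [-5,4] | push {}

Converged values:
  [0] [-5,5]
  [1] [-5,5]
  [2] [-5,4]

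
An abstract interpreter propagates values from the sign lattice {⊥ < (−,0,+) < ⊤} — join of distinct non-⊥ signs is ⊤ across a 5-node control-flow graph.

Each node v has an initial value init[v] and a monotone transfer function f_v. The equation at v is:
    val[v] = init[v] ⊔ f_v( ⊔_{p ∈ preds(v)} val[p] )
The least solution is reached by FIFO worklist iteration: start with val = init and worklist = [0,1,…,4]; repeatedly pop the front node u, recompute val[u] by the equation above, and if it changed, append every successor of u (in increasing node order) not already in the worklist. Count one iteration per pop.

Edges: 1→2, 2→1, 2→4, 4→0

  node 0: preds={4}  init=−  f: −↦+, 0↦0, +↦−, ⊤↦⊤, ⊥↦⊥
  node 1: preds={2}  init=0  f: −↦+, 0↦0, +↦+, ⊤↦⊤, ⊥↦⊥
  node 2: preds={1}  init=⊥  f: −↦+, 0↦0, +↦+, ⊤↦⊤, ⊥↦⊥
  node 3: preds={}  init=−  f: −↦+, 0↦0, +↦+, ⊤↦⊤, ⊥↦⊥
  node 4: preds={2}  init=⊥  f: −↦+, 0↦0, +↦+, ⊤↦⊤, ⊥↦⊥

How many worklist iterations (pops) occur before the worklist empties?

7

Trace (7 dequeues):
  [1] u=0 | in ⊥ | out − | ==
  [2] u=1 | in ⊥ | out 0 | ==
  [3] u=2 | in 0 | out 0 | prev ⊥ | push {1}
  [4] u=3 | in ⊥ | out − | ==
  [5] u=4 | in 0 | out 0 | prev ⊥ | push {0}
  [6] u=1 | in 0 | out 0 | ==
  [7] u=0 | in 0 | out ⊤ | prev − | push {}

Converged values:
  [0] ⊤
  [1] 0
  [2] 0
  [3] −
  [4] 0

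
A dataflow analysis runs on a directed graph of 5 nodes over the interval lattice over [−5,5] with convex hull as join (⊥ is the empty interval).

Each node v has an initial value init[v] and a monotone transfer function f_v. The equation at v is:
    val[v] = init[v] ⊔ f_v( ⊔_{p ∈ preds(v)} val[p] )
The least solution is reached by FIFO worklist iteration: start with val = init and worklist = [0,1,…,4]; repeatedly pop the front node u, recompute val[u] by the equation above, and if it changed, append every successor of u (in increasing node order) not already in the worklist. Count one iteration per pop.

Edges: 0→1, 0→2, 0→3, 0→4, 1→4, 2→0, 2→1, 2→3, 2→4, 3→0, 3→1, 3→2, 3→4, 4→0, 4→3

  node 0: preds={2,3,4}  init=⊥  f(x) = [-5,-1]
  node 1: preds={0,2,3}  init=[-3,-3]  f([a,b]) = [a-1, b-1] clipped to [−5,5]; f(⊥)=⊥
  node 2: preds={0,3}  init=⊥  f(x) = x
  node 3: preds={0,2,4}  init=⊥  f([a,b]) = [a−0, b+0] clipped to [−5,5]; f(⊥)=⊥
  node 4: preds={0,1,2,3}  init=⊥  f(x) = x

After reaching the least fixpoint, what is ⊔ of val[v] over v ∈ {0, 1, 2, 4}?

Iteration log — 9 steps:
  step 1. node 0  ⊔preds=⊥  new=[-5,-1]  old=⊥  +wl: 
  step 2. node 1  ⊔preds=[-5,-1]  new=[-5,-2]  old=[-3,-3]  +wl: 
  step 3. node 2  ⊔preds=[-5,-1]  new=[-5,-1]  old=⊥  +wl: 0,1
  step 4. node 3  ⊔preds=[-5,-1]  new=[-5,-1]  old=⊥  +wl: 2
  step 5. node 4  ⊔preds=[-5,-1]  new=[-5,-1]  old=⊥  +wl: 3
  step 6. node 0  ⊔preds=[-5,-1]  new=[-5,-1]  stable
  step 7. node 1  ⊔preds=[-5,-1]  new=[-5,-2]  stable
  step 8. node 2  ⊔preds=[-5,-1]  new=[-5,-1]  stable
  step 9. node 3  ⊔preds=[-5,-1]  new=[-5,-1]  stable

Least fixpoint reached:
  node 0: [-5,-1]
  node 1: [-5,-2]
  node 2: [-5,-1]
  node 3: [-5,-1]
  node 4: [-5,-1]

[-5,-1]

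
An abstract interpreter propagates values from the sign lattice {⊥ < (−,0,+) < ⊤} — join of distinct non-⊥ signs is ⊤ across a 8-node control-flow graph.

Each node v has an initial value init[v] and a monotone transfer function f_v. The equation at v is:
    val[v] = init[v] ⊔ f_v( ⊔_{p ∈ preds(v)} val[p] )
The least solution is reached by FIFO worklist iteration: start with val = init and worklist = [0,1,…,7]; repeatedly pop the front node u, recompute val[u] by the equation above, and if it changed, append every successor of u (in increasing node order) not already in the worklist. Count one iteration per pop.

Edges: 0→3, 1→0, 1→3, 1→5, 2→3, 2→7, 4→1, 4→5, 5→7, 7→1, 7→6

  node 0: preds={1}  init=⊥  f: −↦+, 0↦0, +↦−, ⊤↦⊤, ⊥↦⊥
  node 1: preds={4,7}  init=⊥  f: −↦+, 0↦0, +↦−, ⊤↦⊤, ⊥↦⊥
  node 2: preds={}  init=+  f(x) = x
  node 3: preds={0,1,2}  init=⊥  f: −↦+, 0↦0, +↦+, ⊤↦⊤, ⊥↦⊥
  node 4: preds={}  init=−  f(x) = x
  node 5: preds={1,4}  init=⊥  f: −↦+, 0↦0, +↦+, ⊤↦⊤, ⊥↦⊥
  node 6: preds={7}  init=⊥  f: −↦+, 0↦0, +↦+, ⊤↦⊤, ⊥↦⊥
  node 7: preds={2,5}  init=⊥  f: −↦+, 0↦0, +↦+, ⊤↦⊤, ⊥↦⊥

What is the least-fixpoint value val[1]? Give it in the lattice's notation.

⊤

Iteration log — 15 steps:
  step 1. node 0  ⊔preds=⊥  new=⊥  stable
  step 2. node 1  ⊔preds=−  new=+  old=⊥  +wl: 0
  step 3. node 2  ⊔preds=⊥  new=+  stable
  step 4. node 3  ⊔preds=+  new=+  old=⊥  +wl: 
  step 5. node 4  ⊔preds=⊥  new=−  stable
  step 6. node 5  ⊔preds=⊤  new=⊤  old=⊥  +wl: 
  step 7. node 6  ⊔preds=⊥  new=⊥  stable
  step 8. node 7  ⊔preds=⊤  new=⊤  old=⊥  +wl: 1,6
  step 9. node 0  ⊔preds=+  new=−  old=⊥  +wl: 3
  step 10. node 1  ⊔preds=⊤  new=⊤  old=+  +wl: 0,5
  step 11. node 6  ⊔preds=⊤  new=⊤  old=⊥  +wl: 
  step 12. node 3  ⊔preds=⊤  new=⊤  old=+  +wl: 
  step 13. node 0  ⊔preds=⊤  new=⊤  old=−  +wl: 3
  step 14. node 5  ⊔preds=⊤  new=⊤  stable
  step 15. node 3  ⊔preds=⊤  new=⊤  stable

Least fixpoint reached:
  node 0: ⊤
  node 1: ⊤
  node 2: +
  node 3: ⊤
  node 4: −
  node 5: ⊤
  node 6: ⊤
  node 7: ⊤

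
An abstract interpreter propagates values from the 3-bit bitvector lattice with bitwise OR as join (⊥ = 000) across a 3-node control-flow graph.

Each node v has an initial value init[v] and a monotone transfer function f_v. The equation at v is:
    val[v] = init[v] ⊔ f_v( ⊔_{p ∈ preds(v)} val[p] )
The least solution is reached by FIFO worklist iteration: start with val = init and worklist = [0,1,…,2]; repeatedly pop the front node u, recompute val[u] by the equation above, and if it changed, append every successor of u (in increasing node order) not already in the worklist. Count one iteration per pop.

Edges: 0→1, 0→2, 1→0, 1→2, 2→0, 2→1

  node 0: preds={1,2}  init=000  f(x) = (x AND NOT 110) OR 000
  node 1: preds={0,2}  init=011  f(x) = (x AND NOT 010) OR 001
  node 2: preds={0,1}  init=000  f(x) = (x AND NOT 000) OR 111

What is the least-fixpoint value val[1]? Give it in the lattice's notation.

111

Iteration log — 7 steps:
  step 1. node 0  ⊔preds=011  new=001  old=000  +wl: 
  step 2. node 1  ⊔preds=001  new=011  stable
  step 3. node 2  ⊔preds=011  new=111  old=000  +wl: 0,1
  step 4. node 0  ⊔preds=111  new=001  stable
  step 5. node 1  ⊔preds=111  new=111  old=011  +wl: 0,2
  step 6. node 0  ⊔preds=111  new=001  stable
  step 7. node 2  ⊔preds=111  new=111  stable

Least fixpoint reached:
  node 0: 001
  node 1: 111
  node 2: 111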